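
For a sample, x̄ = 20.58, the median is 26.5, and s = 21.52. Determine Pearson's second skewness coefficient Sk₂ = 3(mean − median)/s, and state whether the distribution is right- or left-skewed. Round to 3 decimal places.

Sk₂ = 3(20.58 − 26.5) / 21.52 = 3 × -5.9200 / 21.52
    = -17.7600 / 21.52 ≈ -0.825
Sk₂ < 0 ⇒ mean < median ⇒ left-skewed (negative skew).

-0.825, left-skewed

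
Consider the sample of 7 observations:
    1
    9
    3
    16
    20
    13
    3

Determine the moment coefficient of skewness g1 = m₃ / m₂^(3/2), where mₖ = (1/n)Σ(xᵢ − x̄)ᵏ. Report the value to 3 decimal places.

x̄ = (1 + 9 + 3 + 16 + 20 + 13 + 3) / 7 = 9.2857
deviations (xᵢ − x̄): -8.2857, -0.2857, -6.2857, 6.7143, 10.7143, 3.7143, -6.2857
Σ(xᵢ − x̄)² = 321.4286 ⇒ m₂ = 321.4286/7 = 45.91837
Σ(xᵢ − x̄)³ = 518.3265 ⇒ m₃ = 518.3265/7 = 74.04665
m₂^(3/2) = 45.91837^(1.5) = 311.15706
g1 = m₃ / m₂^(3/2) = 74.04665 / 311.15706 ≈ 0.238

0.238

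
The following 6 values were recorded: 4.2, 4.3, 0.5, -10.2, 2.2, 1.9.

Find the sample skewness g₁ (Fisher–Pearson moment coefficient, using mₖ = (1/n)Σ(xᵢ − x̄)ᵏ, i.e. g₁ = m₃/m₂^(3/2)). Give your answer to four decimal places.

x̄ = (4.2 + 4.3 + 0.5 - 10.2 + 2.2 + 1.9) / 6 = 0.4833
deviations (xᵢ − x̄): 3.7167, 3.8167, 0.0167, -10.6833, 1.7167, 1.4167
Σ(xᵢ − x̄)² = 147.4683 ⇒ m₂ = 147.4683/6 = 24.57806
Σ(xᵢ − x̄)³ = -1104.4876 ⇒ m₃ = -1104.4876/6 = -184.08126
m₂^(3/2) = 24.57806^(1.5) = 121.84881
g₁ = m₃ / m₂^(3/2) = -184.08126 / 121.84881 ≈ -1.5107

-1.5107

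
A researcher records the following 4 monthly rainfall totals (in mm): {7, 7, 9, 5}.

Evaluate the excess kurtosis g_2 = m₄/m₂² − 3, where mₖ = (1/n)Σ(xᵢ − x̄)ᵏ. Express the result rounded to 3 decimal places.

x̄ = 7.0000
Σ(xᵢ − x̄)² = 8.0000 ⇒ m₂ = 2.00000
Σ(xᵢ − x̄)⁴ = 32.0000 ⇒ m₄ = 8.00000
m₂² = 4.00000
g_2 = m₄/m₂² − 3 = 2.00000 − 3 ≈ -1.000

-1.000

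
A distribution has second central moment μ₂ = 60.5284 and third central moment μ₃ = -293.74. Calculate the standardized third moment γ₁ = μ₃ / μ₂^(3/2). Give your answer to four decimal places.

σ = √μ₂ = √60.5284 = 7.78000
σ³ = μ₂^(3/2) = 470.91095
γ₁ = μ₃/σ³ = -293.74 / 470.91095 ≈ -0.6238

-0.6238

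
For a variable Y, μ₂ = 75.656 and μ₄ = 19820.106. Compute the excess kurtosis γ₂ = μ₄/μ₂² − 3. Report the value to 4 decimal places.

0.4627

μ₂² = 75.656² = 5723.83034
μ₄/μ₂² = 19820.106 / 5723.83034 = 3.46273
γ₂ = 3.46273 − 3 ≈ 0.4627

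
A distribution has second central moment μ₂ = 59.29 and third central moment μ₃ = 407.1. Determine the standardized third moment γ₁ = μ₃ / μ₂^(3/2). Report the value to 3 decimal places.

σ = √μ₂ = √59.29 = 7.70000
σ³ = μ₂^(3/2) = 456.53300
γ₁ = μ₃/σ³ = 407.1 / 456.53300 ≈ 0.892

0.892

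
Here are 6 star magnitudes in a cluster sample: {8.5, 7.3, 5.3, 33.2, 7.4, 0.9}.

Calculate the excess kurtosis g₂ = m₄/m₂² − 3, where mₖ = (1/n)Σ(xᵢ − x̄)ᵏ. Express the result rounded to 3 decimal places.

0.846

x̄ = 10.4333
Σ(xᵢ − x̄)² = 658.3133 ⇒ m₂ = 109.71889
Σ(xᵢ − x̄)⁴ = 277806.1577 ⇒ m₄ = 46301.02629
m₂² = 12038.23458
g₂ = m₄/m₂² − 3 = 3.84616 − 3 ≈ 0.846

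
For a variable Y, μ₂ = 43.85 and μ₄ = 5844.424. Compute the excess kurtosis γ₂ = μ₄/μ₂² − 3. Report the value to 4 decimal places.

0.0395

μ₂² = 43.85² = 1922.82250
μ₄/μ₂² = 5844.424 / 1922.82250 = 3.03950
γ₂ = 3.03950 − 3 ≈ 0.0395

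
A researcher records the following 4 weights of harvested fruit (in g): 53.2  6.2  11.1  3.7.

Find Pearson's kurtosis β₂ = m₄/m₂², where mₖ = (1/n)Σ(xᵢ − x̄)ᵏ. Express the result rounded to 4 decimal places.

2.2854

x̄ = 18.5500
Σ(xᵢ − x̄)² = 1629.1700 ⇒ m₂ = 407.29250
Σ(xᵢ − x̄)⁴ = 1516468.2010 ⇒ m₄ = 379117.05026
m₂² = 165887.18056
β₂ = m₄/m₂² = 379117.05026 / 165887.18056 ≈ 2.2854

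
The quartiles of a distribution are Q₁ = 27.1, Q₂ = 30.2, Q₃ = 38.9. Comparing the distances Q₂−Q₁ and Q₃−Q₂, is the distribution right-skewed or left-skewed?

Q₂ − Q₁ = 3.1;  Q₃ − Q₂ = 8.7
Q₃ − Q₂ > Q₂ − Q₁ ⇒ the upper half is more spread out ⇒ right-skewed.

right-skewed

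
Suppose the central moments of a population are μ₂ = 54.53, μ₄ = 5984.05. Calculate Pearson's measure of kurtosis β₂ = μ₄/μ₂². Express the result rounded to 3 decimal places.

2.012

μ₂² = 54.53² = 2973.52090
μ₄/μ₂² = 5984.05 / 2973.52090 = 2.01245
β₂ ≈ 2.012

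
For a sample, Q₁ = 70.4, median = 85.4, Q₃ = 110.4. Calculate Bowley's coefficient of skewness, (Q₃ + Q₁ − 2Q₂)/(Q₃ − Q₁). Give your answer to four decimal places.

0.2500

numerator: Q₃ + Q₁ − 2Q₂ = 110.4 + 70.4 − 2×85.4 = 10.0000
denominator: Q₃ − Q₁ = 110.4 − 70.4 = 40.0000
Bowley skewness = 10.0000 / 40.0000 ≈ 0.2500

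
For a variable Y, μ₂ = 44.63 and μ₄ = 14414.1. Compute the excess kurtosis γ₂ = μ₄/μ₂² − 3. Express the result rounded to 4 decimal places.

μ₂² = 44.63² = 1991.83690
μ₄/μ₂² = 14414.1 / 1991.83690 = 7.23659
γ₂ = 7.23659 − 3 ≈ 4.2366

4.2366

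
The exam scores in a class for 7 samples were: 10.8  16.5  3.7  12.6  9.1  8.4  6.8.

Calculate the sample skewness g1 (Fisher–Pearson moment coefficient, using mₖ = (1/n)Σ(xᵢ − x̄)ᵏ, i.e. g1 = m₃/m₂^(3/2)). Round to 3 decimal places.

0.249

x̄ = (10.8 + 16.5 + 3.7 + 12.6 + 9.1 + 8.4 + 6.8) / 7 = 9.7000
deviations (xᵢ − x̄): 1.1000, 6.8000, -6.0000, 2.9000, -0.6000, -1.3000, -2.9000
Σ(xᵢ − x̄)² = 102.3200 ⇒ m₂ = 102.3200/7 = 14.61714
Σ(xᵢ − x̄)³ = 97.3500 ⇒ m₃ = 97.3500/7 = 13.90714
m₂^(3/2) = 14.61714^(1.5) = 55.88480
g1 = m₃ / m₂^(3/2) = 13.90714 / 55.88480 ≈ 0.249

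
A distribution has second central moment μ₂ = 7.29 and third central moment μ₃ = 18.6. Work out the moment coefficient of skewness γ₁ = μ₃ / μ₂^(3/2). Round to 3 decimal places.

0.945

σ = √μ₂ = √7.29 = 2.70000
σ³ = μ₂^(3/2) = 19.68300
γ₁ = μ₃/σ³ = 18.6 / 19.68300 ≈ 0.945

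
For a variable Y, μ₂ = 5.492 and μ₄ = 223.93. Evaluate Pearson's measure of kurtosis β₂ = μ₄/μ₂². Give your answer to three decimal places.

μ₂² = 5.492² = 30.16206
μ₄/μ₂² = 223.93 / 30.16206 = 7.42423
β₂ ≈ 7.424

7.424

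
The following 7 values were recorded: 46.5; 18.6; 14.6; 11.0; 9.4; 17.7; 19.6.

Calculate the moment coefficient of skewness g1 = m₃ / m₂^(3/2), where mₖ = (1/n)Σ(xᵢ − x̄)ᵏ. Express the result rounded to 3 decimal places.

1.634

x̄ = (46.5 + 18.6 + 14.6 + 11.0 + 9.4 + 17.7 + 19.6) / 7 = 19.6286
deviations (xᵢ − x̄): 26.8714, -1.0286, -5.0286, -8.6286, -10.2286, -1.9286, -0.0286
Σ(xᵢ − x̄)² = 931.2143 ⇒ m₂ = 931.2143/7 = 133.03061
Σ(xᵢ − x̄)³ = 17555.1675 ⇒ m₃ = 17555.1675/7 = 2507.88107
m₂^(3/2) = 133.03061^(1.5) = 1534.36041
g1 = m₃ / m₂^(3/2) = 2507.88107 / 1534.36041 ≈ 1.634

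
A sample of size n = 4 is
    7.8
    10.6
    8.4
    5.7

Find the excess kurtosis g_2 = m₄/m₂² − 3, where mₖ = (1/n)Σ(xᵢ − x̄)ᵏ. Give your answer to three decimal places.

x̄ = 8.1250
Σ(xᵢ − x̄)² = 12.1875 ⇒ m₂ = 3.04687
Σ(xᵢ − x̄)⁴ = 72.1219 ⇒ m₄ = 18.03048
m₂² = 9.28345
g_2 = m₄/m₂² − 3 = 1.94222 − 3 ≈ -1.058

-1.058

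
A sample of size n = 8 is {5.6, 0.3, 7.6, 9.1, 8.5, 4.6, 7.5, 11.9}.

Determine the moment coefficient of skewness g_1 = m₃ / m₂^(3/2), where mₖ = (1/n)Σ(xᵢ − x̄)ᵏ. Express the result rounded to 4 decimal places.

-0.5842

x̄ = (5.6 + 0.3 + 7.6 + 9.1 + 8.5 + 4.6 + 7.5 + 11.9) / 8 = 6.8875
deviations (xᵢ − x̄): -1.2875, -6.5875, 0.7125, 2.2125, 1.6125, -2.2875, 0.6125, 5.0125
Σ(xᵢ − x̄)² = 83.7888 ⇒ m₂ = 83.7888/8 = 10.47359
Σ(xᵢ − x̄)³ = -158.4149 ⇒ m₃ = -158.4149/8 = -19.80186
m₂^(3/2) = 10.47359^(1.5) = 33.89562
g_1 = m₃ / m₂^(3/2) = -19.80186 / 33.89562 ≈ -0.5842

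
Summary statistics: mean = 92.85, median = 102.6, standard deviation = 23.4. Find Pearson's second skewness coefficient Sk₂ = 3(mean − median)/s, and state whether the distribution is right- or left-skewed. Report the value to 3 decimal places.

-1.250, left-skewed

Sk₂ = 3(92.85 − 102.6) / 23.4 = 3 × -9.7500 / 23.4
    = -29.2500 / 23.4 ≈ -1.250
Sk₂ < 0 ⇒ mean < median ⇒ left-skewed (negative skew).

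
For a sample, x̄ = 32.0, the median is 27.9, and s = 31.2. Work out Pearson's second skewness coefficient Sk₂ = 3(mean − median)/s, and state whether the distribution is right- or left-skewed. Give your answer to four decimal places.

0.3942, right-skewed

Sk₂ = 3(32.0 − 27.9) / 31.2 = 3 × 4.1000 / 31.2
    = 12.3000 / 31.2 ≈ 0.3942
Sk₂ > 0 ⇒ mean > median ⇒ right-skewed (positive skew).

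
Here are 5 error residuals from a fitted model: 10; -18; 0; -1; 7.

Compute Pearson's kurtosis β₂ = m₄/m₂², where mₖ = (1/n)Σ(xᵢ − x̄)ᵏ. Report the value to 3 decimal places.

x̄ = -0.4000
Σ(xᵢ − x̄)² = 473.2000 ⇒ m₂ = 94.64000
Σ(xᵢ − x̄)⁴ = 110648.6560 ⇒ m₄ = 22129.73120
m₂² = 8956.72960
β₂ = m₄/m₂² = 22129.73120 / 8956.72960 ≈ 2.471

2.471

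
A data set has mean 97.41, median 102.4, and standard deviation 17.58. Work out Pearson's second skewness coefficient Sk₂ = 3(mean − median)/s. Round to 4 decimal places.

Sk₂ = 3(97.41 − 102.4) / 17.58 = 3 × -4.9900 / 17.58
    = -14.9700 / 17.58 ≈ -0.8515

-0.8515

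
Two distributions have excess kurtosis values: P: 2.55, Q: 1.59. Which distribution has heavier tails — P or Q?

P

Higher excess kurtosis ⇒ heavier tails relative to the normal distribution.
2.55 vs 1.59: the larger is 2.55, so P has heavier tails.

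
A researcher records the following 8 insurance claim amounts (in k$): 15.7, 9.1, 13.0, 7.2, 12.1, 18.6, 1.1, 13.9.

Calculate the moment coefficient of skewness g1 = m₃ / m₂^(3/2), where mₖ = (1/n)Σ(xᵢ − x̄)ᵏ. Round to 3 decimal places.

x̄ = (15.7 + 9.1 + 13.0 + 7.2 + 12.1 + 18.6 + 1.1 + 13.9) / 8 = 11.3375
deviations (xᵢ − x̄): 4.3625, -2.2375, 1.6625, -4.1375, 0.7625, 7.2625, -10.2375, 2.5625
Σ(xᵢ − x̄)² = 208.6188 ⇒ m₂ = 208.6188/8 = 26.07734
Σ(xᵢ − x̄)³ = -667.0450 ⇒ m₃ = -667.0450/8 = -83.38063
m₂^(3/2) = 26.07734^(1.5) = 133.16651
g1 = m₃ / m₂^(3/2) = -83.38063 / 133.16651 ≈ -0.626

-0.626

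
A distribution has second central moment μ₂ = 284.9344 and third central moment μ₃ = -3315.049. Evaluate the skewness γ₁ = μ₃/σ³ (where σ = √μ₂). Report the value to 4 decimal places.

-0.6892

σ = √μ₂ = √284.9344 = 16.88000
σ³ = μ₂^(3/2) = 4809.69267
γ₁ = μ₃/σ³ = -3315.049 / 4809.69267 ≈ -0.6892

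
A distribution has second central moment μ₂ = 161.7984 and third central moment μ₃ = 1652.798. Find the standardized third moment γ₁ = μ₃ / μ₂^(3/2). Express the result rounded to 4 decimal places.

0.8031

σ = √μ₂ = √161.7984 = 12.72000
σ³ = μ₂^(3/2) = 2058.07565
γ₁ = μ₃/σ³ = 1652.798 / 2058.07565 ≈ 0.8031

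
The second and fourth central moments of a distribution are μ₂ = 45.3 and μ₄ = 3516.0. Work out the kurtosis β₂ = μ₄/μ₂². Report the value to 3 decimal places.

1.713

μ₂² = 45.3² = 2052.09000
μ₄/μ₂² = 3516.0 / 2052.09000 = 1.71338
β₂ ≈ 1.713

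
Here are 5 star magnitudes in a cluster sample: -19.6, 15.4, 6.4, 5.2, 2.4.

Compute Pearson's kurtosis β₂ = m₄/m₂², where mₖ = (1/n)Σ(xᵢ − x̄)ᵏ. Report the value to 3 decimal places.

2.728

x̄ = 1.9600
Σ(xᵢ − x̄)² = 675.8720 ⇒ m₂ = 135.17440
Σ(xᵢ − x̄)⁴ = 249197.6362 ⇒ m₄ = 49839.52725
m₂² = 18272.11842
β₂ = m₄/m₂² = 49839.52725 / 18272.11842 ≈ 2.728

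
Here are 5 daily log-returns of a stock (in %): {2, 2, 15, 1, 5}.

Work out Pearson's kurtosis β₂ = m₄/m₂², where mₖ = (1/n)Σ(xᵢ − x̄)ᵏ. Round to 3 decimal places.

x̄ = 5.0000
Σ(xᵢ − x̄)² = 134.0000 ⇒ m₂ = 26.80000
Σ(xᵢ − x̄)⁴ = 10418.0000 ⇒ m₄ = 2083.60000
m₂² = 718.24000
β₂ = m₄/m₂² = 2083.60000 / 718.24000 ≈ 2.901

2.901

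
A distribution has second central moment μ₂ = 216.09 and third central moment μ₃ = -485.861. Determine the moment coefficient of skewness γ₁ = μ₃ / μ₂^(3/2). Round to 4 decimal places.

-0.1530

σ = √μ₂ = √216.09 = 14.70000
σ³ = μ₂^(3/2) = 3176.52300
γ₁ = μ₃/σ³ = -485.861 / 3176.52300 ≈ -0.1530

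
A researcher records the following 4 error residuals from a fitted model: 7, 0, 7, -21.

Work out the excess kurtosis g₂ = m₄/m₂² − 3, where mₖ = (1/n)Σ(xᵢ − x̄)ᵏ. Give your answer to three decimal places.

x̄ = -1.7500
Σ(xᵢ − x̄)² = 526.7500 ⇒ m₂ = 131.68750
Σ(xᵢ − x̄)⁴ = 149049.5781 ⇒ m₄ = 37262.39453
m₂² = 17341.59766
g₂ = m₄/m₂² − 3 = 2.14873 − 3 ≈ -0.851

-0.851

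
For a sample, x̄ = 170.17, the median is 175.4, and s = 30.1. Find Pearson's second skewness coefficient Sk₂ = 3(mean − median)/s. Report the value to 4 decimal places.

Sk₂ = 3(170.17 − 175.4) / 30.1 = 3 × -5.2300 / 30.1
    = -15.6900 / 30.1 ≈ -0.5213

-0.5213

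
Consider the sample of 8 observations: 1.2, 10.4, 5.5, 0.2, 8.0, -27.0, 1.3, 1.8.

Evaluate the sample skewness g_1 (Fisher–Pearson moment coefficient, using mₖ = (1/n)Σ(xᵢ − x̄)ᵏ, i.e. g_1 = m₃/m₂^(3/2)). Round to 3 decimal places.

-1.809

x̄ = (1.2 + 10.4 + 5.5 + 0.2 + 8.0 - 27.0 + 1.3 + 1.8) / 8 = 0.1750
deviations (xᵢ − x̄): 1.0250, 10.2250, 5.3250, 0.0250, 7.8250, -27.1750, 1.1250, 1.6250
Σ(xᵢ − x̄)² = 937.5750 ⇒ m₂ = 937.5750/8 = 117.19688
Σ(xᵢ − x̄)³ = -18362.2658 ⇒ m₃ = -18362.2658/8 = -2295.28322
m₂^(3/2) = 117.19688^(1.5) = 1268.74413
g_1 = m₃ / m₂^(3/2) = -2295.28322 / 1268.74413 ≈ -1.809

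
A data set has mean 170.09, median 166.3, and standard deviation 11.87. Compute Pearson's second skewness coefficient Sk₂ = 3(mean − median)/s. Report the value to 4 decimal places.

0.9579

Sk₂ = 3(170.09 − 166.3) / 11.87 = 3 × 3.7900 / 11.87
    = 11.3700 / 11.87 ≈ 0.9579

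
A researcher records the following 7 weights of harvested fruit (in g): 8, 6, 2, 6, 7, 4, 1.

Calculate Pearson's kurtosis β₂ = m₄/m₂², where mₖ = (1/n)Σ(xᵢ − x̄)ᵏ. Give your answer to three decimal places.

x̄ = 4.8571
Σ(xᵢ − x̄)² = 40.8571 ⇒ m₂ = 5.83673
Σ(xᵢ − x̄)⁴ = 410.5831 ⇒ m₄ = 58.65473
m₂² = 34.06747
β₂ = m₄/m₂² = 58.65473 / 34.06747 ≈ 1.722

1.722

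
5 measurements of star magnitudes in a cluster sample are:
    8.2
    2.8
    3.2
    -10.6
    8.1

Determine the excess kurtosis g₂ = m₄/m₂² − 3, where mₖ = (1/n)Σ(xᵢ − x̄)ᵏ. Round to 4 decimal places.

-0.2762

x̄ = 2.3400
Σ(xᵢ − x̄)² = 235.9120 ⇒ m₂ = 47.18240
Σ(xᵢ − x̄)⁴ = 30317.9122 ⇒ m₄ = 6063.58245
m₂² = 2226.17887
g₂ = m₄/m₂² − 3 = 2.72376 − 3 ≈ -0.2762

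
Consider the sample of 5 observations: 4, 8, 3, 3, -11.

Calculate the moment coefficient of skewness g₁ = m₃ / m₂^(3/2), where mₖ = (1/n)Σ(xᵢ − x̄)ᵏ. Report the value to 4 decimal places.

x̄ = (4 + 8 + 3 + 3 - 11) / 5 = 1.4000
deviations (xᵢ − x̄): 2.6000, 6.6000, 1.6000, 1.6000, -12.4000
Σ(xᵢ − x̄)² = 209.2000 ⇒ m₂ = 209.2000/5 = 41.84000
Σ(xᵢ − x̄)³ = -1593.3600 ⇒ m₃ = -1593.3600/5 = -318.67200
m₂^(3/2) = 41.84000^(1.5) = 270.63721
g₁ = m₃ / m₂^(3/2) = -318.67200 / 270.63721 ≈ -1.1775

-1.1775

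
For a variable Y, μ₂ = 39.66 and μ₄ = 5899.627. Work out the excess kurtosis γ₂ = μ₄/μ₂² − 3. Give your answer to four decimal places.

0.7508

μ₂² = 39.66² = 1572.91560
μ₄/μ₂² = 5899.627 / 1572.91560 = 3.75076
γ₂ = 3.75076 − 3 ≈ 0.7508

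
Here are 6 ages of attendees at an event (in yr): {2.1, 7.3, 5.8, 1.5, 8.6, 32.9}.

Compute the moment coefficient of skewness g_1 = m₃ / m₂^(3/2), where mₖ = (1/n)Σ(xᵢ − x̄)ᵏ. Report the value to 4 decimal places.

1.5592

x̄ = (2.1 + 7.3 + 5.8 + 1.5 + 8.6 + 32.9) / 6 = 9.7000
deviations (xᵢ − x̄): -7.6000, -2.4000, -3.9000, -8.2000, -1.1000, 23.2000
Σ(xᵢ − x̄)² = 685.4200 ⇒ m₂ = 685.4200/6 = 114.23667
Σ(xᵢ − x̄)³ = 11422.3500 ⇒ m₃ = 11422.3500/6 = 1903.72500
m₂^(3/2) = 114.23667^(1.5) = 1220.97925
g_1 = m₃ / m₂^(3/2) = 1903.72500 / 1220.97925 ≈ 1.5592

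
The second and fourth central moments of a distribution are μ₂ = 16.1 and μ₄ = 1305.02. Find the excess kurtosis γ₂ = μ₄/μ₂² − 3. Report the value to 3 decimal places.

2.035

μ₂² = 16.1² = 259.21000
μ₄/μ₂² = 1305.02 / 259.21000 = 5.03461
γ₂ = 5.03461 − 3 ≈ 2.035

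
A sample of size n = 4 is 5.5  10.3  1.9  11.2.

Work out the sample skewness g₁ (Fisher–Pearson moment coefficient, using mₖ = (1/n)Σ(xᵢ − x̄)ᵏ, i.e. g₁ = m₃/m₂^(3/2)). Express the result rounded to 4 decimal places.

-0.3018

x̄ = (5.5 + 10.3 + 1.9 + 11.2) / 4 = 7.2250
deviations (xᵢ − x̄): -1.7250, 3.0750, -5.3250, 3.9750
Σ(xᵢ − x̄)² = 56.5875 ⇒ m₂ = 56.5875/4 = 14.14687
Σ(xᵢ − x̄)³ = -64.2431 ⇒ m₃ = -64.2431/4 = -16.06078
m₂^(3/2) = 14.14687^(1.5) = 53.20970
g₁ = m₃ / m₂^(3/2) = -16.06078 / 53.20970 ≈ -0.3018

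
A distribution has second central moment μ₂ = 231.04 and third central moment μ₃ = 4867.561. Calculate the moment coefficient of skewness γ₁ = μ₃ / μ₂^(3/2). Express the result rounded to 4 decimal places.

1.3861

σ = √μ₂ = √231.04 = 15.20000
σ³ = μ₂^(3/2) = 3511.80800
γ₁ = μ₃/σ³ = 4867.561 / 3511.80800 ≈ 1.3861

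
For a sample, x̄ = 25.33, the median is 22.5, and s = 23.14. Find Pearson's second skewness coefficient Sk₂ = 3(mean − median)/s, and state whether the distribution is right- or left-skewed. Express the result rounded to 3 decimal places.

Sk₂ = 3(25.33 − 22.5) / 23.14 = 3 × 2.8300 / 23.14
    = 8.4900 / 23.14 ≈ 0.367
Sk₂ > 0 ⇒ mean > median ⇒ right-skewed (positive skew).

0.367, right-skewed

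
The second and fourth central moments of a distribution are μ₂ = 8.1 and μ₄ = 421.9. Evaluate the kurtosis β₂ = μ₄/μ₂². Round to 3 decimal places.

6.430

μ₂² = 8.1² = 65.61000
μ₄/μ₂² = 421.9 / 65.61000 = 6.43042
β₂ ≈ 6.430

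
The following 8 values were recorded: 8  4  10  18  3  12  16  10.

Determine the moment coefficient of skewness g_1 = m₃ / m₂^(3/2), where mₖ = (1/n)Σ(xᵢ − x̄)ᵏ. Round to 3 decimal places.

0.102

x̄ = (8 + 4 + 10 + 18 + 3 + 12 + 16 + 10) / 8 = 10.1250
deviations (xᵢ − x̄): -2.1250, -6.1250, -0.1250, 7.8750, -7.1250, 1.8750, 5.8750, -0.1250
Σ(xᵢ − x̄)² = 192.8750 ⇒ m₂ = 192.8750/8 = 24.10938
Σ(xᵢ − x̄)³ = 96.6563 ⇒ m₃ = 96.6563/8 = 12.08203
m₂^(3/2) = 24.10938^(1.5) = 118.38016
g_1 = m₃ / m₂^(3/2) = 12.08203 / 118.38016 ≈ 0.102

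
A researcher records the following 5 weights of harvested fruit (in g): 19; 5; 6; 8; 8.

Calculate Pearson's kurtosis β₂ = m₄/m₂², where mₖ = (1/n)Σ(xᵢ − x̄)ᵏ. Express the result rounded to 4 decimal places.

x̄ = 9.2000
Σ(xᵢ − x̄)² = 126.8000 ⇒ m₂ = 25.36000
Σ(xᵢ − x̄)⁴ = 9643.8560 ⇒ m₄ = 1928.77120
m₂² = 643.12960
β₂ = m₄/m₂² = 1928.77120 / 643.12960 ≈ 2.9990

2.9990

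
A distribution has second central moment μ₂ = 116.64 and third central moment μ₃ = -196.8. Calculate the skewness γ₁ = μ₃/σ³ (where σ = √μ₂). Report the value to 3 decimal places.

-0.156

σ = √μ₂ = √116.64 = 10.80000
σ³ = μ₂^(3/2) = 1259.71200
γ₁ = μ₃/σ³ = -196.8 / 1259.71200 ≈ -0.156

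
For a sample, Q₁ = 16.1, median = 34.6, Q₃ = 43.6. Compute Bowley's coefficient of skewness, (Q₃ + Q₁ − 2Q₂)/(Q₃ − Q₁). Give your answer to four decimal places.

-0.3455

numerator: Q₃ + Q₁ − 2Q₂ = 43.6 + 16.1 − 2×34.6 = -9.5000
denominator: Q₃ − Q₁ = 43.6 − 16.1 = 27.5000
Bowley skewness = -9.5000 / 27.5000 ≈ -0.3455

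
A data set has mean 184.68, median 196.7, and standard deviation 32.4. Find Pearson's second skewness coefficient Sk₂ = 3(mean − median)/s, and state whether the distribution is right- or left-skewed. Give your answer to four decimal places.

-1.1130, left-skewed

Sk₂ = 3(184.68 − 196.7) / 32.4 = 3 × -12.0200 / 32.4
    = -36.0600 / 32.4 ≈ -1.1130
Sk₂ < 0 ⇒ mean < median ⇒ left-skewed (negative skew).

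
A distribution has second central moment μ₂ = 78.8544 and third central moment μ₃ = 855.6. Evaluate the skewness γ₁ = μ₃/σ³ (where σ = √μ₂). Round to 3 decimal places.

1.222

σ = √μ₂ = √78.8544 = 8.88000
σ³ = μ₂^(3/2) = 700.22707
γ₁ = μ₃/σ³ = 855.6 / 700.22707 ≈ 1.222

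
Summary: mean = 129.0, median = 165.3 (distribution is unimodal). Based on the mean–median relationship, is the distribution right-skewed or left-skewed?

left-skewed

mean − median = 129.0 − 165.3 = -36.3
mean < median ⇒ the longer tail is on the left ⇒ left-skewed (negatively skewed).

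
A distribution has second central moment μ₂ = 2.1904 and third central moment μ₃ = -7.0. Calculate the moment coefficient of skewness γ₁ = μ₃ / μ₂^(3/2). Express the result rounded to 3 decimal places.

-2.159

σ = √μ₂ = √2.1904 = 1.48000
σ³ = μ₂^(3/2) = 3.24179
γ₁ = μ₃/σ³ = -7.0 / 3.24179 ≈ -2.159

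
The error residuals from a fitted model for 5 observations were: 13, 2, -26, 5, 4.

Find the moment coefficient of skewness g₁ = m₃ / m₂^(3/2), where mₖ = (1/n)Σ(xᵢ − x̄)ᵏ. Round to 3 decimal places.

-1.190

x̄ = (13 + 2 - 26 + 5 + 4) / 5 = -0.4000
deviations (xᵢ − x̄): 13.4000, 2.4000, -25.6000, 5.4000, 4.4000
Σ(xᵢ − x̄)² = 889.2000 ⇒ m₂ = 889.2000/5 = 177.84000
Σ(xᵢ − x̄)³ = -14114.6400 ⇒ m₃ = -14114.6400/5 = -2822.92800
m₂^(3/2) = 177.84000^(1.5) = 2371.61492
g₁ = m₃ / m₂^(3/2) = -2822.92800 / 2371.61492 ≈ -1.190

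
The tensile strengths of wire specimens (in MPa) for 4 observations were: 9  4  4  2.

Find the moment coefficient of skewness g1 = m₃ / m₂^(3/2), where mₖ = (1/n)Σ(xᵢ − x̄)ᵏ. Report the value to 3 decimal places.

0.797

x̄ = (9 + 4 + 4 + 2) / 4 = 4.7500
deviations (xᵢ − x̄): 4.2500, -0.7500, -0.7500, -2.7500
Σ(xᵢ − x̄)² = 26.7500 ⇒ m₂ = 26.7500/4 = 6.68750
Σ(xᵢ − x̄)³ = 55.1250 ⇒ m₃ = 55.1250/4 = 13.78125
m₂^(3/2) = 6.68750^(1.5) = 17.29401
g1 = m₃ / m₂^(3/2) = 13.78125 / 17.29401 ≈ 0.797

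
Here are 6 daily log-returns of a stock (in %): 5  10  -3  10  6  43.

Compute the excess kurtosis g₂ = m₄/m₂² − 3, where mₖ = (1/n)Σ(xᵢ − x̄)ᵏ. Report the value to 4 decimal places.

x̄ = 11.8333
Σ(xᵢ − x̄)² = 1278.8333 ⇒ m₂ = 213.13889
Σ(xᵢ − x̄)⁴ = 995315.4861 ⇒ m₄ = 165885.91435
m₂² = 45428.18596
g₂ = m₄/m₂² − 3 = 3.65161 − 3 ≈ 0.6516

0.6516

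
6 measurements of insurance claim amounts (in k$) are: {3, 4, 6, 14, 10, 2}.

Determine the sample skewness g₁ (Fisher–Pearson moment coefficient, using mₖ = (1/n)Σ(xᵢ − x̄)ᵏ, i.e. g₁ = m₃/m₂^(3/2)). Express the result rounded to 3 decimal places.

0.692

x̄ = (3 + 4 + 6 + 14 + 10 + 2) / 6 = 6.5000
deviations (xᵢ − x̄): -3.5000, -2.5000, -0.5000, 7.5000, 3.5000, -4.5000
Σ(xᵢ − x̄)² = 107.5000 ⇒ m₂ = 107.5000/6 = 17.91667
Σ(xᵢ − x̄)³ = 315.0000 ⇒ m₃ = 315.0000/6 = 52.50000
m₂^(3/2) = 17.91667^(1.5) = 75.83782
g₁ = m₃ / m₂^(3/2) = 52.50000 / 75.83782 ≈ 0.692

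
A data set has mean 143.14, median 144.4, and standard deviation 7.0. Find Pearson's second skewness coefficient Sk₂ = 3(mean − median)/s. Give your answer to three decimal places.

Sk₂ = 3(143.14 − 144.4) / 7.0 = 3 × -1.2600 / 7.0
    = -3.7800 / 7.0 ≈ -0.540

-0.540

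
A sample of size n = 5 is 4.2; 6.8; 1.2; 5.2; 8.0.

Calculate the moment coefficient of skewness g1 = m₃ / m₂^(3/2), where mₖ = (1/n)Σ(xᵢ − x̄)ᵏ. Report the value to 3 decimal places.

-0.456

x̄ = (4.2 + 6.8 + 1.2 + 5.2 + 8.0) / 5 = 5.0800
deviations (xᵢ − x̄): -0.8800, 1.7200, -3.8800, 0.1200, 2.9200
Σ(xᵢ − x̄)² = 27.3280 ⇒ m₂ = 27.3280/5 = 5.46560
Σ(xᵢ − x̄)³ = -29.1053 ⇒ m₃ = -29.1053/5 = -5.82106
m₂^(3/2) = 5.46560^(1.5) = 12.77782
g1 = m₃ / m₂^(3/2) = -5.82106 / 12.77782 ≈ -0.456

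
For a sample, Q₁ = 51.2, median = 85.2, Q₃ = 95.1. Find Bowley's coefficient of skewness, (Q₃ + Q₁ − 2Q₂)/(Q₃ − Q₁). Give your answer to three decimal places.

numerator: Q₃ + Q₁ − 2Q₂ = 95.1 + 51.2 − 2×85.2 = -24.1000
denominator: Q₃ − Q₁ = 95.1 − 51.2 = 43.9000
Bowley skewness = -24.1000 / 43.9000 ≈ -0.549

-0.549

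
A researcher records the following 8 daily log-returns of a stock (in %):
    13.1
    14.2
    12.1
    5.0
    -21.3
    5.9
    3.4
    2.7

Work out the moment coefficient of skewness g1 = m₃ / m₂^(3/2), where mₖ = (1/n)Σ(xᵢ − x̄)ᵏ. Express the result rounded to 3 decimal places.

-1.565

x̄ = (13.1 + 14.2 + 12.1 + 5.0 - 21.3 + 5.9 + 3.4 + 2.7) / 8 = 4.3875
deviations (xᵢ − x̄): 8.7125, 9.8125, 7.7125, 0.6125, -25.6875, 1.5125, -0.9875, -1.6875
Σ(xᵢ − x̄)² = 898.0088 ⇒ m₂ = 898.0088/8 = 112.25109
Σ(xᵢ − x̄)³ = -14887.0117 ⇒ m₃ = -14887.0117/8 = -1860.87646
m₂^(3/2) = 112.25109^(1.5) = 1189.28481
g1 = m₃ / m₂^(3/2) = -1860.87646 / 1189.28481 ≈ -1.565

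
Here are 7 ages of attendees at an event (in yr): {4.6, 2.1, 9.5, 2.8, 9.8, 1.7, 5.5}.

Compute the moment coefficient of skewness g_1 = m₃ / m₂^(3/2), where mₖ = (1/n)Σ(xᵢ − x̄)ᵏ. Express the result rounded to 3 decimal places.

0.483

x̄ = (4.6 + 2.1 + 9.5 + 2.8 + 9.8 + 1.7 + 5.5) / 7 = 5.1429
deviations (xᵢ − x̄): -0.5429, -3.0429, 4.3571, -2.3429, 4.6571, -3.4429, 0.3571
Σ(xᵢ − x̄)² = 67.6971 ⇒ m₂ = 67.6971/7 = 9.67102
Σ(xᵢ − x̄)³ = 101.7705 ⇒ m₃ = 101.7705/7 = 14.53865
m₂^(3/2) = 9.67102^(1.5) = 30.07519
g_1 = m₃ / m₂^(3/2) = 14.53865 / 30.07519 ≈ 0.483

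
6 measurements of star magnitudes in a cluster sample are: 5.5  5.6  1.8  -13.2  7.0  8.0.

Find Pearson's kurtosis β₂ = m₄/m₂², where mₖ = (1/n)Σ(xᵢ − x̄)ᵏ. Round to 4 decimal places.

3.6965

x̄ = 2.4500
Σ(xᵢ − x̄)² = 316.0750 ⇒ m₂ = 52.67917
Σ(xᵢ − x̄)⁴ = 61549.5895 ⇒ m₄ = 10258.26492
m₂² = 2775.09460
β₂ = m₄/m₂² = 10258.26492 / 2775.09460 ≈ 3.6965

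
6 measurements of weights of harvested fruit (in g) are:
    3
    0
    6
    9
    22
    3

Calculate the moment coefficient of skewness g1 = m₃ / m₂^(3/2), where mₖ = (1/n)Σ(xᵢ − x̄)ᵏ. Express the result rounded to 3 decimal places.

1.232

x̄ = (3 + 0 + 6 + 9 + 22 + 3) / 6 = 7.1667
deviations (xᵢ − x̄): -4.1667, -7.1667, -1.1667, 1.8333, 14.8333, -4.1667
Σ(xᵢ − x̄)² = 310.8333 ⇒ m₂ = 310.8333/6 = 51.80556
Σ(xᵢ − x̄)³ = 2755.5556 ⇒ m₃ = 2755.5556/6 = 459.25926
m₂^(3/2) = 51.80556^(1.5) = 372.87606
g1 = m₃ / m₂^(3/2) = 459.25926 / 372.87606 ≈ 1.232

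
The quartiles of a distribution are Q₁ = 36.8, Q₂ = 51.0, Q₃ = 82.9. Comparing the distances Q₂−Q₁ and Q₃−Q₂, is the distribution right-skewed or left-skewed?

Q₂ − Q₁ = 14.2;  Q₃ − Q₂ = 31.9
Q₃ − Q₂ > Q₂ − Q₁ ⇒ the upper half is more spread out ⇒ right-skewed.

right-skewed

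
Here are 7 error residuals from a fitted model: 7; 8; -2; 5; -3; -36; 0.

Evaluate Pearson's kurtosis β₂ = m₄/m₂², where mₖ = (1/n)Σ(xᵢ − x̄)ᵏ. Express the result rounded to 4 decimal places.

x̄ = -3.0000
Σ(xᵢ − x̄)² = 1384.0000 ⇒ m₂ = 197.71429
Σ(xᵢ − x̄)⁴ = 1214740.0000 ⇒ m₄ = 173534.28571
m₂² = 39090.93878
β₂ = m₄/m₂² = 173534.28571 / 39090.93878 ≈ 4.4392

4.4392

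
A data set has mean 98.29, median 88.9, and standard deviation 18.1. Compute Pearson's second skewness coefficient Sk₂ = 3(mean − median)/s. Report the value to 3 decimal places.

Sk₂ = 3(98.29 − 88.9) / 18.1 = 3 × 9.3900 / 18.1
    = 28.1700 / 18.1 ≈ 1.556

1.556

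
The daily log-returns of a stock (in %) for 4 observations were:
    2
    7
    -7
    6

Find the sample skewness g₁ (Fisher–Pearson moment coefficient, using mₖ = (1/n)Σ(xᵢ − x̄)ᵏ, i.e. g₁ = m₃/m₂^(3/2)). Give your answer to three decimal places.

-0.801

x̄ = (2 + 7 - 7 + 6) / 4 = 2.0000
deviations (xᵢ − x̄): 0.0000, 5.0000, -9.0000, 4.0000
Σ(xᵢ − x̄)² = 122.0000 ⇒ m₂ = 122.0000/4 = 30.50000
Σ(xᵢ − x̄)³ = -540.0000 ⇒ m₃ = -540.0000/4 = -135.00000
m₂^(3/2) = 30.50000^(1.5) = 168.44176
g₁ = m₃ / m₂^(3/2) = -135.00000 / 168.44176 ≈ -0.801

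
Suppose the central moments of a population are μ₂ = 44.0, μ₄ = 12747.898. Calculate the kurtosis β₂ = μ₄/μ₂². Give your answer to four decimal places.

6.5847

μ₂² = 44.0² = 1936.00000
μ₄/μ₂² = 12747.898 / 1936.00000 = 6.58466
β₂ ≈ 6.5847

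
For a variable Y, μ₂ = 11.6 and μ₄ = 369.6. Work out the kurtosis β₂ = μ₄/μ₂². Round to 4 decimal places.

2.7467

μ₂² = 11.6² = 134.56000
μ₄/μ₂² = 369.6 / 134.56000 = 2.74673
β₂ ≈ 2.7467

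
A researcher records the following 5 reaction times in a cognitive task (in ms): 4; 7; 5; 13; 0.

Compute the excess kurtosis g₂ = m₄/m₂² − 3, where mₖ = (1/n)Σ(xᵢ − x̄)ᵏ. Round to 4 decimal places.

-0.6761

x̄ = 5.8000
Σ(xᵢ − x̄)² = 90.8000 ⇒ m₂ = 18.16000
Σ(xᵢ − x̄)⁴ = 3832.0160 ⇒ m₄ = 766.40320
m₂² = 329.78560
g₂ = m₄/m₂² − 3 = 2.32394 − 3 ≈ -0.6761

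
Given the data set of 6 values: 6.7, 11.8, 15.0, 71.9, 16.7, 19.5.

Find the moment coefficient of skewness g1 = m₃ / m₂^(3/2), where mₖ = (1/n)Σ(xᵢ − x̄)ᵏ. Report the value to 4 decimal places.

x̄ = (6.7 + 11.8 + 15.0 + 71.9 + 16.7 + 19.5) / 6 = 23.6000
deviations (xᵢ − x̄): -16.9000, -11.8000, -8.6000, 48.3000, -6.9000, -4.1000
Σ(xᵢ − x̄)² = 2896.1200 ⇒ m₂ = 2896.1200/6 = 482.68667
Σ(xᵢ − x̄)³ = 105175.2600 ⇒ m₃ = 105175.2600/6 = 17529.21000
m₂^(3/2) = 482.68667^(1.5) = 10604.68941
g1 = m₃ / m₂^(3/2) = 17529.21000 / 10604.68941 ≈ 1.6530

1.6530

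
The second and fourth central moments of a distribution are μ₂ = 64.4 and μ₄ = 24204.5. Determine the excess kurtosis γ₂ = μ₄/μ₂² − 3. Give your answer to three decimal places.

2.836

μ₂² = 64.4² = 4147.36000
μ₄/μ₂² = 24204.5 / 4147.36000 = 5.83612
γ₂ = 5.83612 − 3 ≈ 2.836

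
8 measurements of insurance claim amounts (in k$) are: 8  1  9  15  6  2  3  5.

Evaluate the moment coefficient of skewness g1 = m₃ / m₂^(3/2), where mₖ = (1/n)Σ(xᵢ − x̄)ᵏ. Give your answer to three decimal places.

0.799

x̄ = (8 + 1 + 9 + 15 + 6 + 2 + 3 + 5) / 8 = 6.1250
deviations (xᵢ − x̄): 1.8750, -5.1250, 2.8750, 8.8750, -0.1250, -4.1250, -3.1250, -1.1250
Σ(xᵢ − x̄)² = 144.8750 ⇒ m₂ = 144.8750/8 = 18.10938
Σ(xᵢ − x̄)³ = 492.6563 ⇒ m₃ = 492.6563/8 = 61.58203
m₂^(3/2) = 18.10938^(1.5) = 77.06465
g1 = m₃ / m₂^(3/2) = 61.58203 / 77.06465 ≈ 0.799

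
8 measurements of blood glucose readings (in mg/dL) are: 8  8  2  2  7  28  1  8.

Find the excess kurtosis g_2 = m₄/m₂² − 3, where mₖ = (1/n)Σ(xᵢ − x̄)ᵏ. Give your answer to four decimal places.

x̄ = 8.0000
Σ(xᵢ − x̄)² = 522.0000 ⇒ m₂ = 65.25000
Σ(xᵢ − x̄)⁴ = 164994.0000 ⇒ m₄ = 20624.25000
m₂² = 4257.56250
g_2 = m₄/m₂² − 3 = 4.84414 − 3 ≈ 1.8441

1.8441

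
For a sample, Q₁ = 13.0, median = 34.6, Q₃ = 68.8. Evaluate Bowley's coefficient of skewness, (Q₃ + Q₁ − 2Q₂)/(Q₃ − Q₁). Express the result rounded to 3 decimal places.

0.226

numerator: Q₃ + Q₁ − 2Q₂ = 68.8 + 13.0 − 2×34.6 = 12.6000
denominator: Q₃ − Q₁ = 68.8 − 13.0 = 55.8000
Bowley skewness = 12.6000 / 55.8000 ≈ 0.226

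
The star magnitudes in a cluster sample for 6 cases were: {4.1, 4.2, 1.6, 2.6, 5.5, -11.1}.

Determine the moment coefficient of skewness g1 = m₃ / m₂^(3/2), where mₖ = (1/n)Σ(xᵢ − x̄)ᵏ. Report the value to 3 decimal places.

-1.598

x̄ = (4.1 + 4.2 + 1.6 + 2.6 + 5.5 - 11.1) / 6 = 1.1500
deviations (xᵢ − x̄): 2.9500, 3.0500, 0.4500, 1.4500, 4.3500, -12.2500
Σ(xᵢ − x̄)² = 189.2950 ⇒ m₂ = 189.2950/6 = 31.54917
Σ(xᵢ − x̄)³ = -1698.7680 ⇒ m₃ = -1698.7680/6 = -283.12800
m₂^(3/2) = 31.54917^(1.5) = 177.20739
g1 = m₃ / m₂^(3/2) = -283.12800 / 177.20739 ≈ -1.598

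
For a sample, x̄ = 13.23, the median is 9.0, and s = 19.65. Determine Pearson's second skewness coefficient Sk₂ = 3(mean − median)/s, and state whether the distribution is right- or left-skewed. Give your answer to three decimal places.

0.646, right-skewed

Sk₂ = 3(13.23 − 9.0) / 19.65 = 3 × 4.2300 / 19.65
    = 12.6900 / 19.65 ≈ 0.646
Sk₂ > 0 ⇒ mean > median ⇒ right-skewed (positive skew).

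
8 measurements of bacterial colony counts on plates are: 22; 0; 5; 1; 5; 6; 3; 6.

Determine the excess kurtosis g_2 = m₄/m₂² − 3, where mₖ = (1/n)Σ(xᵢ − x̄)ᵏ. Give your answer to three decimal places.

x̄ = 6.0000
Σ(xᵢ − x̄)² = 328.0000 ⇒ m₂ = 41.00000
Σ(xᵢ − x̄)⁴ = 67540.0000 ⇒ m₄ = 8442.50000
m₂² = 1681.00000
g_2 = m₄/m₂² − 3 = 5.02231 − 3 ≈ 2.022

2.022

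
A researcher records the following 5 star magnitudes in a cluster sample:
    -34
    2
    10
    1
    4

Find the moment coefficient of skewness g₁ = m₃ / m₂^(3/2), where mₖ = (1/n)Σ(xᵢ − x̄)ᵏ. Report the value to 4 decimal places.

-1.3446

x̄ = (-34 + 2 + 10 + 1 + 4) / 5 = -3.4000
deviations (xᵢ − x̄): -30.6000, 5.4000, 13.4000, 4.4000, 7.4000
Σ(xᵢ − x̄)² = 1219.2000 ⇒ m₂ = 1219.2000/5 = 243.84000
Σ(xᵢ − x̄)³ = -25598.6400 ⇒ m₃ = -25598.6400/5 = -5119.72800
m₂^(3/2) = 243.84000^(1.5) = 3807.65354
g₁ = m₃ / m₂^(3/2) = -5119.72800 / 3807.65354 ≈ -1.3446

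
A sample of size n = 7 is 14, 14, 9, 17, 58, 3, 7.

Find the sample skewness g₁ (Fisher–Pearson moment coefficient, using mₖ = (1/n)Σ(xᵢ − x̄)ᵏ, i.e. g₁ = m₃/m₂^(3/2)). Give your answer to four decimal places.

x̄ = (14 + 14 + 9 + 17 + 58 + 3 + 7) / 7 = 17.4286
deviations (xᵢ − x̄): -3.4286, -3.4286, -8.4286, -0.4286, 40.5714, -14.4286, -10.4286
Σ(xᵢ − x̄)² = 2057.7143 ⇒ m₂ = 2057.7143/7 = 293.95918
Σ(xᵢ − x̄)³ = 61964.8163 ⇒ m₃ = 61964.8163/7 = 8852.11662
m₂^(3/2) = 293.95918^(1.5) = 5040.00015
g₁ = m₃ / m₂^(3/2) = 8852.11662 / 5040.00015 ≈ 1.7564

1.7564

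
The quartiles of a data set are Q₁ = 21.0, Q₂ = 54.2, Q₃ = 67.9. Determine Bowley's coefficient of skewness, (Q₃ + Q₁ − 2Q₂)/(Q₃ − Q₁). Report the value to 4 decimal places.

-0.4158

numerator: Q₃ + Q₁ − 2Q₂ = 67.9 + 21.0 − 2×54.2 = -19.5000
denominator: Q₃ − Q₁ = 67.9 − 21.0 = 46.9000
Bowley skewness = -19.5000 / 46.9000 ≈ -0.4158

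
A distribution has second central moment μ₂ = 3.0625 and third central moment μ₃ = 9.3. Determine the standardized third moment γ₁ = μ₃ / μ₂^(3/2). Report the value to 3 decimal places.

1.735

σ = √μ₂ = √3.0625 = 1.75000
σ³ = μ₂^(3/2) = 5.35938
γ₁ = μ₃/σ³ = 9.3 / 5.35938 ≈ 1.735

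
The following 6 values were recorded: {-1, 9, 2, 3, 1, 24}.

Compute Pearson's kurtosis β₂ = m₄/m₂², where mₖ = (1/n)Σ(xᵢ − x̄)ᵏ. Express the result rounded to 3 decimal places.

3.278

x̄ = 6.3333
Σ(xᵢ − x̄)² = 431.3333 ⇒ m₂ = 71.88889
Σ(xᵢ − x̄)⁴ = 101641.1111 ⇒ m₄ = 16940.18519
m₂² = 5168.01235
β₂ = m₄/m₂² = 16940.18519 / 5168.01235 ≈ 3.278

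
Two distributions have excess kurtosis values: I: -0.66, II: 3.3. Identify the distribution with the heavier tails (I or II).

II

Higher excess kurtosis ⇒ heavier tails relative to the normal distribution.
-0.66 vs 3.3: the larger is 3.3, so II has heavier tails. (II is leptokurtic — heavier-than-normal tails; the other is platykurtic.)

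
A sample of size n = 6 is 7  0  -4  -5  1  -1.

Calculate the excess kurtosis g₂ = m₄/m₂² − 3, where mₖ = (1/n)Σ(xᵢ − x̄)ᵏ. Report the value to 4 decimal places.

-0.4463

x̄ = -0.3333
Σ(xᵢ − x̄)² = 91.3333 ⇒ m₂ = 15.22222
Σ(xᵢ − x̄)⁴ = 3550.4444 ⇒ m₄ = 591.74074
m₂² = 231.71605
g₂ = m₄/m₂² − 3 = 2.55373 − 3 ≈ -0.4463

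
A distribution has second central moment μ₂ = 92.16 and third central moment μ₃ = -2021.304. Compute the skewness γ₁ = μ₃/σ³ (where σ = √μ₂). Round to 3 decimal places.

σ = √μ₂ = √92.16 = 9.60000
σ³ = μ₂^(3/2) = 884.73600
γ₁ = μ₃/σ³ = -2021.304 / 884.73600 ≈ -2.285

-2.285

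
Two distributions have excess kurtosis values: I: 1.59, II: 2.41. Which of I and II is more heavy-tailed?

II

Higher excess kurtosis ⇒ heavier tails relative to the normal distribution.
1.59 vs 2.41: the larger is 2.41, so II has heavier tails.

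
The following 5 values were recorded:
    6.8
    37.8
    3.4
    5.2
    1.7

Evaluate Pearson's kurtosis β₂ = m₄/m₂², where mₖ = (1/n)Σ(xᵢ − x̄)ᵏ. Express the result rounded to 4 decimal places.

x̄ = 10.9800
Σ(xᵢ − x̄)² = 913.7680 ⇒ m₂ = 182.75360
Σ(xᵢ − x̄)⁴ = 529549.3515 ⇒ m₄ = 105909.87029
m₂² = 33398.87831
β₂ = m₄/m₂² = 105909.87029 / 33398.87831 ≈ 3.1711

3.1711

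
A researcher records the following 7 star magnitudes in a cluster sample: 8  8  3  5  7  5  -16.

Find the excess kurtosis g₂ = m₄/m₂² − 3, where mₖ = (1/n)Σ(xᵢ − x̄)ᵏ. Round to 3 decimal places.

1.745

x̄ = 2.8571
Σ(xᵢ − x̄)² = 434.8571 ⇒ m₂ = 62.12245
Σ(xᵢ − x̄)⁴ = 128181.3994 ⇒ m₄ = 18311.62849
m₂² = 3859.19867
g₂ = m₄/m₂² − 3 = 4.74493 − 3 ≈ 1.745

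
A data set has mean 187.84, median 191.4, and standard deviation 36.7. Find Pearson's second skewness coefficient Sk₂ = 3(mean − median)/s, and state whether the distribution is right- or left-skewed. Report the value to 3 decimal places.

-0.291, left-skewed

Sk₂ = 3(187.84 − 191.4) / 36.7 = 3 × -3.5600 / 36.7
    = -10.6800 / 36.7 ≈ -0.291
Sk₂ < 0 ⇒ mean < median ⇒ left-skewed (negative skew).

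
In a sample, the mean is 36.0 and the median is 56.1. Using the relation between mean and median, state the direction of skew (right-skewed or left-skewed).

mean − median = 36.0 − 56.1 = -20.1
mean < median ⇒ the longer tail is on the left ⇒ left-skewed (negatively skewed).

left-skewed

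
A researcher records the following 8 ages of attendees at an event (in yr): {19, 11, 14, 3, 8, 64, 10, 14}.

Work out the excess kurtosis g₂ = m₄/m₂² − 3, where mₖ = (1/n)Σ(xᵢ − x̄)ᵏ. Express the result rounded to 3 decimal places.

x̄ = 17.8750
Σ(xᵢ − x̄)² = 2586.8750 ⇒ m₂ = 323.35938
Σ(xᵢ − x̄)⁴ = 4591323.0254 ⇒ m₄ = 573915.37817
m₂² = 104561.28540
g₂ = m₄/m₂² − 3 = 5.48879 − 3 ≈ 2.489

2.489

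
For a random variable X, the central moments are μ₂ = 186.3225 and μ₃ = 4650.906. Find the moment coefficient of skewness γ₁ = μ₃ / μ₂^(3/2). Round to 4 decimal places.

1.8287

σ = √μ₂ = √186.3225 = 13.65000
σ³ = μ₂^(3/2) = 2543.30212
γ₁ = μ₃/σ³ = 4650.906 / 2543.30212 ≈ 1.8287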